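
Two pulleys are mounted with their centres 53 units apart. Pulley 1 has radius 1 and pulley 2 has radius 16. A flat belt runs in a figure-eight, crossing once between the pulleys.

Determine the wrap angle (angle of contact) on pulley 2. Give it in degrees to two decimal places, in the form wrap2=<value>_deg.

crossed belt: β = asin((r1+r2)/C) = asin(17/53) = 18.7086°
wrap1 = wrap2 = π + 2β = 217.4171°

wrap2=217.42_deg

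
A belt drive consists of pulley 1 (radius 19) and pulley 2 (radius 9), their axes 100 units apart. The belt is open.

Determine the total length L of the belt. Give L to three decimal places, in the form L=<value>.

open belt: β = asin((r2−r1)/C) = asin(-10/100) = -5.7392°
wrap1 = π − 2β = 191.4783°
wrap2 = π + 2β = 168.5217°
tangent length = C·cosβ = 99.4987
L = r1·wrap1 + r2·wrap2 + 2·C·cosβ = 19·3.3419 + 9·2.9413 + 2·99.4987 = 288.9654

L=288.965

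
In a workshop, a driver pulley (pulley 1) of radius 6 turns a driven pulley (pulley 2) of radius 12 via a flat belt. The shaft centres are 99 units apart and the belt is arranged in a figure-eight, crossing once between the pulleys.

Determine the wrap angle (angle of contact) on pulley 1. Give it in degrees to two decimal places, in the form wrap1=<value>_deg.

wrap1=200.95_deg

crossed belt: β = asin((r1+r2)/C) = asin(18/99) = 10.4757°
wrap1 = wrap2 = π + 2β = 200.9514°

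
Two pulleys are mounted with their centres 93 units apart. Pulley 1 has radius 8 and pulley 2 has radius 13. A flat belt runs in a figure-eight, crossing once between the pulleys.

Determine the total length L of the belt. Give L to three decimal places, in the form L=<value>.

crossed belt: β = asin((r1+r2)/C) = asin(21/93) = 13.0503°
wrap1 = wrap2 = π + 2β = 206.1006°
tangent length = C·cosβ = 90.5980
L = (r1+r2)·wrap + 2·C·cosβ = 21·3.5971 + 2·90.5980 = 256.7358

L=256.736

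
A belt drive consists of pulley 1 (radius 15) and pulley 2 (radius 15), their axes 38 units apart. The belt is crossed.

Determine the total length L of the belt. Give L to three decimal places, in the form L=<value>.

crossed belt: β = asin((r1+r2)/C) = asin(30/38) = 52.1364°
wrap1 = wrap2 = π + 2β = 284.2727°
tangent length = C·cosβ = 23.3238
L = (r1+r2)·wrap + 2·C·cosβ = 30·4.9615 + 2·23.3238 = 195.4925

L=195.492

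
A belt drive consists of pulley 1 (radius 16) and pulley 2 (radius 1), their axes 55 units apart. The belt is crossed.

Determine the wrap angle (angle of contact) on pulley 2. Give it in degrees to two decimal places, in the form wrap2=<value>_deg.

wrap2=216.01_deg

crossed belt: β = asin((r1+r2)/C) = asin(17/55) = 18.0045°
wrap1 = wrap2 = π + 2β = 216.0089°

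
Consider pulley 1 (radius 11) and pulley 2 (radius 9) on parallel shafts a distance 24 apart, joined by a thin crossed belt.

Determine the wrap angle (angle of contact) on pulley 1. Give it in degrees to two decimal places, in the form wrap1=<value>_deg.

wrap1=292.89_deg

crossed belt: β = asin((r1+r2)/C) = asin(20/24) = 56.4427°
wrap1 = wrap2 = π + 2β = 292.8854°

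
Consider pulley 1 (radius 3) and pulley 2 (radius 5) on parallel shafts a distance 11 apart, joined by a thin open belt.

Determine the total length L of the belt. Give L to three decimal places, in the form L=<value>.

L=47.497

open belt: β = asin((r2−r1)/C) = asin(2/11) = 10.4757°
wrap1 = π − 2β = 159.0486°
wrap2 = π + 2β = 200.9514°
tangent length = C·cosβ = 10.8167
L = r1·wrap1 + r2·wrap2 + 2·C·cosβ = 3·2.7759 + 5·3.5073 + 2·10.8167 = 47.4974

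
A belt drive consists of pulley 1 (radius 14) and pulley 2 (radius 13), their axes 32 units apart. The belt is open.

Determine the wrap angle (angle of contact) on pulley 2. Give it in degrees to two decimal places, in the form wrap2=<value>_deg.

wrap2=176.42_deg

open belt: β = asin((r2−r1)/C) = asin(-1/32) = -1.7908°
wrap1 = π − 2β = 183.5816°
wrap2 = π + 2β = 176.4184°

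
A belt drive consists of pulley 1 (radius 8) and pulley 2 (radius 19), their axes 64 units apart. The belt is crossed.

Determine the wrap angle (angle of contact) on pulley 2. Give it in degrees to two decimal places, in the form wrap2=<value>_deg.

wrap2=229.91_deg

crossed belt: β = asin((r1+r2)/C) = asin(27/64) = 24.9530°
wrap1 = wrap2 = π + 2β = 229.9060°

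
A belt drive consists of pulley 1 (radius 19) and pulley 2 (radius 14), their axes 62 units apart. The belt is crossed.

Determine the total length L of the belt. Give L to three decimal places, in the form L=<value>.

crossed belt: β = asin((r1+r2)/C) = asin(33/62) = 32.1582°
wrap1 = wrap2 = π + 2β = 244.3163°
tangent length = C·cosβ = 52.4881
L = (r1+r2)·wrap + 2·C·cosβ = 33·4.2641 + 2·52.4881 = 245.6923

L=245.692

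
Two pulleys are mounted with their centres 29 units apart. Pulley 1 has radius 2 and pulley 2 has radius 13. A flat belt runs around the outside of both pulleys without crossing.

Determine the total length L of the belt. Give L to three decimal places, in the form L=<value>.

L=109.349

open belt: β = asin((r2−r1)/C) = asin(11/29) = 22.2910°
wrap1 = π − 2β = 135.4181°
wrap2 = π + 2β = 224.5819°
tangent length = C·cosβ = 26.8328
L = r1·wrap1 + r2·wrap2 + 2·C·cosβ = 2·2.3635 + 13·3.9197 + 2·26.8328 = 109.3486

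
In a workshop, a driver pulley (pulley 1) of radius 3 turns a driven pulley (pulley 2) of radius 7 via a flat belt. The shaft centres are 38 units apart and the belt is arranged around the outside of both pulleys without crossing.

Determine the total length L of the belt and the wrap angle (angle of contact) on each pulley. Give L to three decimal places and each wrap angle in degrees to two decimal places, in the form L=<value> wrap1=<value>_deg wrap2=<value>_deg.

L=107.837 wrap1=167.92_deg wrap2=192.08_deg

open belt: β = asin((r2−r1)/C) = asin(4/38) = 6.0423°
wrap1 = π − 2β = 167.9153°
wrap2 = π + 2β = 192.0847°
tangent length = C·cosβ = 37.7889
L = r1·wrap1 + r2·wrap2 + 2·C·cosβ = 3·2.9307 + 7·3.3525 + 2·37.7889 = 107.8374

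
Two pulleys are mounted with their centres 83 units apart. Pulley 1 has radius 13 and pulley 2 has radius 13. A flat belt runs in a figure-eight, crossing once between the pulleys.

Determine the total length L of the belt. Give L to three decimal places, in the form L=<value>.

crossed belt: β = asin((r1+r2)/C) = asin(26/83) = 18.2554°
wrap1 = wrap2 = π + 2β = 216.5108°
tangent length = C·cosβ = 78.8226
L = (r1+r2)·wrap + 2·C·cosβ = 26·3.7788 + 2·78.8226 = 255.8946

L=255.895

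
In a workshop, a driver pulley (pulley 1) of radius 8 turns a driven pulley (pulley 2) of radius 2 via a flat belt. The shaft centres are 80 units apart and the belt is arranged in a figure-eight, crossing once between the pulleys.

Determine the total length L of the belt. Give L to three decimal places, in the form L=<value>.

crossed belt: β = asin((r1+r2)/C) = asin(10/80) = 7.1808°
wrap1 = wrap2 = π + 2β = 194.3615°
tangent length = C·cosβ = 79.3725
L = (r1+r2)·wrap + 2·C·cosβ = 10·3.3922 + 2·79.3725 = 192.6676

L=192.668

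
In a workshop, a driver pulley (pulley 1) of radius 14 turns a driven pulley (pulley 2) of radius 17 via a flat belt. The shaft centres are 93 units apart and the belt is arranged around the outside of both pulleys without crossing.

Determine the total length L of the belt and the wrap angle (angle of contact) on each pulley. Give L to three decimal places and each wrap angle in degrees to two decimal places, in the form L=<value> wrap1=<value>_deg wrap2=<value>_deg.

L=283.486 wrap1=176.30_deg wrap2=183.70_deg

open belt: β = asin((r2−r1)/C) = asin(3/93) = 1.8486°
wrap1 = π − 2β = 176.3029°
wrap2 = π + 2β = 183.6971°
tangent length = C·cosβ = 92.9516
L = r1·wrap1 + r2·wrap2 + 2·C·cosβ = 14·3.0771 + 17·3.2061 + 2·92.9516 = 283.4862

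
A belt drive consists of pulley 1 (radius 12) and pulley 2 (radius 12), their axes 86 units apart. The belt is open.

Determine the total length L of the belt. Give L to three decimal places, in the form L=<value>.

L=247.398

open belt: β = asin((r2−r1)/C) = asin(0/86) = 0.0000°
wrap1 = π − 2β = 180.0000°
wrap2 = π + 2β = 180.0000°
tangent length = C·cosβ = 86.0000
L = r1·wrap1 + r2·wrap2 + 2·C·cosβ = 12·3.1416 + 12·3.1416 + 2·86.0000 = 247.3982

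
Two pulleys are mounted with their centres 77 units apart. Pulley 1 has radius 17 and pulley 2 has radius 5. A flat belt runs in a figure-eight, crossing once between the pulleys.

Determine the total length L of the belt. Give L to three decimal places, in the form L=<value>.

crossed belt: β = asin((r1+r2)/C) = asin(22/77) = 16.6015°
wrap1 = wrap2 = π + 2β = 213.2031°
tangent length = C·cosβ = 73.7902
L = (r1+r2)·wrap + 2·C·cosβ = 22·3.7211 + 2·73.7902 = 229.4446

L=229.445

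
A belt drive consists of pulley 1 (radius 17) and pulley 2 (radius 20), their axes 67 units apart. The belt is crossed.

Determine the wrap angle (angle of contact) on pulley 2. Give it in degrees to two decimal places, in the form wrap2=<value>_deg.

wrap2=247.04_deg

crossed belt: β = asin((r1+r2)/C) = asin(37/67) = 33.5207°
wrap1 = wrap2 = π + 2β = 247.0415°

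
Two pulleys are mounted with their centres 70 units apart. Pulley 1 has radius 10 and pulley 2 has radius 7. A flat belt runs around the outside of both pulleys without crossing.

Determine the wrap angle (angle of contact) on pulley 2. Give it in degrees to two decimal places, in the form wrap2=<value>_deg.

wrap2=175.09_deg

open belt: β = asin((r2−r1)/C) = asin(-3/70) = -2.4563°
wrap1 = π − 2β = 184.9126°
wrap2 = π + 2β = 175.0874°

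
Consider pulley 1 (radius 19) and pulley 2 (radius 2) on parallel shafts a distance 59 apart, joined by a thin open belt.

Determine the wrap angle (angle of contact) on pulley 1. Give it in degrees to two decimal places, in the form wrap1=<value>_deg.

open belt: β = asin((r2−r1)/C) = asin(-17/59) = -16.7464°
wrap1 = π − 2β = 213.4927°
wrap2 = π + 2β = 146.5073°

wrap1=213.49_deg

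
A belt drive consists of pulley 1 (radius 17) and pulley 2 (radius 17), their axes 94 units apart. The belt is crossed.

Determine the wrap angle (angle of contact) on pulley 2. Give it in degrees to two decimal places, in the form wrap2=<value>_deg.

crossed belt: β = asin((r1+r2)/C) = asin(34/94) = 21.2048°
wrap1 = wrap2 = π + 2β = 222.4095°

wrap2=222.41_deg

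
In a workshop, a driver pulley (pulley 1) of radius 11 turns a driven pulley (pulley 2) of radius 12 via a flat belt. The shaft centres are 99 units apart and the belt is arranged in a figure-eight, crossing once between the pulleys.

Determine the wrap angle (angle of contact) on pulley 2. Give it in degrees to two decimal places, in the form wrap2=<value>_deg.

wrap2=206.87_deg

crossed belt: β = asin((r1+r2)/C) = asin(23/99) = 13.4339°
wrap1 = wrap2 = π + 2β = 206.8678°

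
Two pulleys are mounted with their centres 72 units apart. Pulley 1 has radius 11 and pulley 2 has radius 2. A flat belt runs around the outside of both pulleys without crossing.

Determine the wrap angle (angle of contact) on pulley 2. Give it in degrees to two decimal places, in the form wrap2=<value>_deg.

open belt: β = asin((r2−r1)/C) = asin(-9/72) = -7.1808°
wrap1 = π − 2β = 194.3615°
wrap2 = π + 2β = 165.6385°

wrap2=165.64_deg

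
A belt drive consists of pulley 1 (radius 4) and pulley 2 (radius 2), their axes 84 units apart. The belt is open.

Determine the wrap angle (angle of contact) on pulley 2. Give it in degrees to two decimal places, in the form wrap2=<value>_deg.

open belt: β = asin((r2−r1)/C) = asin(-2/84) = -1.3643°
wrap1 = π − 2β = 182.7286°
wrap2 = π + 2β = 177.2714°

wrap2=177.27_deg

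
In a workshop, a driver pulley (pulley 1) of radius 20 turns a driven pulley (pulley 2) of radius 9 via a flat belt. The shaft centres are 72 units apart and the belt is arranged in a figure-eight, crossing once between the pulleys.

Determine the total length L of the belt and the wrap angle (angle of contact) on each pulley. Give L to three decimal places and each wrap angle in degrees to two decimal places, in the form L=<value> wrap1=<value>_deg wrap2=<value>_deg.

L=246.953 wrap1=227.50_deg wrap2=227.50_deg

crossed belt: β = asin((r1+r2)/C) = asin(29/72) = 23.7519°
wrap1 = wrap2 = π + 2β = 227.5039°
tangent length = C·cosβ = 65.9014
L = (r1+r2)·wrap + 2·C·cosβ = 29·3.9707 + 2·65.9014 = 246.9530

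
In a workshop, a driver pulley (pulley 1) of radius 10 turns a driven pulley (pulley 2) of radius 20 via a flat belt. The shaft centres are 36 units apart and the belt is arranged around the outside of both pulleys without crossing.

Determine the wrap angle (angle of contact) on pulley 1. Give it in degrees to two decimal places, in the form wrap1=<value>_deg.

wrap1=147.74_deg

open belt: β = asin((r2−r1)/C) = asin(10/36) = 16.1276°
wrap1 = π − 2β = 147.7448°
wrap2 = π + 2β = 212.2552°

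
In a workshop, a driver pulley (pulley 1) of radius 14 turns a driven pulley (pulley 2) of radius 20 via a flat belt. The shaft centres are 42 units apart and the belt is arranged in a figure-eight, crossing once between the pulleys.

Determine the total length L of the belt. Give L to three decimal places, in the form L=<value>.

L=220.277

crossed belt: β = asin((r1+r2)/C) = asin(34/42) = 54.0494°
wrap1 = wrap2 = π + 2β = 288.0989°
tangent length = C·cosβ = 24.6577
L = (r1+r2)·wrap + 2·C·cosβ = 34·5.0283 + 2·24.6577 = 220.2766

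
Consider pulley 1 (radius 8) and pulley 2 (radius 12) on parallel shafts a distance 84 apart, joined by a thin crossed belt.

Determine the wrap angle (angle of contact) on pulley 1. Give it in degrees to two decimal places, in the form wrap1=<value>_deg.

crossed belt: β = asin((r1+r2)/C) = asin(20/84) = 13.7741°
wrap1 = wrap2 = π + 2β = 207.5483°

wrap1=207.55_deg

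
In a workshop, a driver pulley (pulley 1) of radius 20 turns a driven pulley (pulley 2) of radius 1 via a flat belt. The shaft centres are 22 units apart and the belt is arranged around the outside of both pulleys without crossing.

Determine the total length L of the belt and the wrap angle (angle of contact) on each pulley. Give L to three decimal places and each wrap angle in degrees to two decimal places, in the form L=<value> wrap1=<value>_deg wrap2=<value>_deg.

L=127.767 wrap1=299.45_deg wrap2=60.55_deg

open belt: β = asin((r2−r1)/C) = asin(-19/22) = -59.7274°
wrap1 = π − 2β = 299.4547°
wrap2 = π + 2β = 60.5453°
tangent length = C·cosβ = 11.0905
L = r1·wrap1 + r2·wrap2 + 2·C·cosβ = 20·5.2265 + 1·1.0567 + 2·11.0905 = 127.7672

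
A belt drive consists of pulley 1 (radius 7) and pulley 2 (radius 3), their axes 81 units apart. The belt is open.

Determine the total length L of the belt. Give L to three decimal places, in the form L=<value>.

open belt: β = asin((r2−r1)/C) = asin(-4/81) = -2.8306°
wrap1 = π − 2β = 185.6611°
wrap2 = π + 2β = 174.3389°
tangent length = C·cosβ = 80.9012
L = r1·wrap1 + r2·wrap2 + 2·C·cosβ = 7·3.2404 + 3·3.0428 + 2·80.9012 = 193.6135

L=193.613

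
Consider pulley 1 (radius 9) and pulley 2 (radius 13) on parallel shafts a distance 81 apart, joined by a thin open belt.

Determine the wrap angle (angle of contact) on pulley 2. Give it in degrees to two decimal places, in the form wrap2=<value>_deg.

open belt: β = asin((r2−r1)/C) = asin(4/81) = 2.8306°
wrap1 = π − 2β = 174.3389°
wrap2 = π + 2β = 185.6611°

wrap2=185.66_deg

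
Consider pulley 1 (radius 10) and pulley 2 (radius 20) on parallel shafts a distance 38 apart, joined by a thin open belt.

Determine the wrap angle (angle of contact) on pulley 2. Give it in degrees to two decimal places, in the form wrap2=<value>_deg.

open belt: β = asin((r2−r1)/C) = asin(10/38) = 15.2575°
wrap1 = π − 2β = 149.4850°
wrap2 = π + 2β = 210.5150°

wrap2=210.52_deg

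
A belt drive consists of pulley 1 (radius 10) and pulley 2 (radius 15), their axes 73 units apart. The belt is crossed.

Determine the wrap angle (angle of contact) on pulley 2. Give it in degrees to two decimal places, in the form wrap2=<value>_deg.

crossed belt: β = asin((r1+r2)/C) = asin(25/73) = 20.0272°
wrap1 = wrap2 = π + 2β = 220.0543°

wrap2=220.05_deg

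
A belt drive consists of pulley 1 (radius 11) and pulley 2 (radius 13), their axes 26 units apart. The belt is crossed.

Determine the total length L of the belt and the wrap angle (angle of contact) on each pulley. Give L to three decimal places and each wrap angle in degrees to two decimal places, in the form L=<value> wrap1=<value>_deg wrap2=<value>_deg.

L=151.846 wrap1=314.76_deg wrap2=314.76_deg

crossed belt: β = asin((r1+r2)/C) = asin(24/26) = 67.3801°
wrap1 = wrap2 = π + 2β = 314.7603°
tangent length = C·cosβ = 10.0000
L = (r1+r2)·wrap + 2·C·cosβ = 24·5.4936 + 2·10.0000 = 151.8465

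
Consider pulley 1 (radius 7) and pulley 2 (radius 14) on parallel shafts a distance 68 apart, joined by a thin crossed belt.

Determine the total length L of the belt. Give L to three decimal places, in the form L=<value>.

crossed belt: β = asin((r1+r2)/C) = asin(21/68) = 17.9883°
wrap1 = wrap2 = π + 2β = 215.9767°
tangent length = C·cosβ = 64.6761
L = (r1+r2)·wrap + 2·C·cosβ = 21·3.7695 + 2·64.6761 = 208.5118

L=208.512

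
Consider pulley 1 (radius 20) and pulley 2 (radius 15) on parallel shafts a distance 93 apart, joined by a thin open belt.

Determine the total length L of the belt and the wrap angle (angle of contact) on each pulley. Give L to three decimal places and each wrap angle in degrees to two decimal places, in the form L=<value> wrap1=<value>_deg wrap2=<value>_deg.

L=296.225 wrap1=186.16_deg wrap2=173.84_deg

open belt: β = asin((r2−r1)/C) = asin(-5/93) = -3.0819°
wrap1 = π − 2β = 186.1638°
wrap2 = π + 2β = 173.8362°
tangent length = C·cosβ = 92.8655
L = r1·wrap1 + r2·wrap2 + 2·C·cosβ = 20·3.2492 + 15·3.0340 + 2·92.8655 = 296.2246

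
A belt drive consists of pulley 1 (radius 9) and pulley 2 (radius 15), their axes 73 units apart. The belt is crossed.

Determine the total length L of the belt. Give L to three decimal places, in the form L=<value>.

L=229.362

crossed belt: β = asin((r1+r2)/C) = asin(24/73) = 19.1940°
wrap1 = wrap2 = π + 2β = 218.3879°
tangent length = C·cosβ = 68.9420
L = (r1+r2)·wrap + 2·C·cosβ = 24·3.8116 + 2·68.9420 = 229.3621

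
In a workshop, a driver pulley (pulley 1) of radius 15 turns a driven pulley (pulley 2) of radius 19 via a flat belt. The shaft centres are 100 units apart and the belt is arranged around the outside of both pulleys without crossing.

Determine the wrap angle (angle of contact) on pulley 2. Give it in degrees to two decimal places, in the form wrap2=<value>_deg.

open belt: β = asin((r2−r1)/C) = asin(4/100) = 2.2924°
wrap1 = π − 2β = 175.4151°
wrap2 = π + 2β = 184.5849°

wrap2=184.58_deg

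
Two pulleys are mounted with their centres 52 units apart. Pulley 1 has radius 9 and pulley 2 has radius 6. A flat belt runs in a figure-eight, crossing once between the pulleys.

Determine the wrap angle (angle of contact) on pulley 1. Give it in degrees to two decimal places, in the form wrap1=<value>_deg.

crossed belt: β = asin((r1+r2)/C) = asin(15/52) = 16.7659°
wrap1 = wrap2 = π + 2β = 213.5317°

wrap1=213.53_deg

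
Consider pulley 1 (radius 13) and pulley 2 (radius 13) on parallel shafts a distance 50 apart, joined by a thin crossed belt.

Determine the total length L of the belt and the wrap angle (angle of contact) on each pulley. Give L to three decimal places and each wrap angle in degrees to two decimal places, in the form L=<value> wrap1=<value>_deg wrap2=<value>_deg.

crossed belt: β = asin((r1+r2)/C) = asin(26/50) = 31.3323°
wrap1 = wrap2 = π + 2β = 242.6645°
tangent length = C·cosβ = 42.7083
L = (r1+r2)·wrap + 2·C·cosβ = 26·4.2353 + 2·42.7083 = 195.5343

L=195.534 wrap1=242.66_deg wrap2=242.66_deg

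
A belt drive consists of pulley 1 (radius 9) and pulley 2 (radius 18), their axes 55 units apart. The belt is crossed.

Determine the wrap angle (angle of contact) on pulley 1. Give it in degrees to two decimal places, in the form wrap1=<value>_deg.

wrap1=238.80_deg

crossed belt: β = asin((r1+r2)/C) = asin(27/55) = 29.4004°
wrap1 = wrap2 = π + 2β = 238.8007°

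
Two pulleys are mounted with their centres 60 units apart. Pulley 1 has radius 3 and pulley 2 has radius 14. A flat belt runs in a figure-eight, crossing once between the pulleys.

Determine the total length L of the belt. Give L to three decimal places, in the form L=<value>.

crossed belt: β = asin((r1+r2)/C) = asin(17/60) = 16.4592°
wrap1 = wrap2 = π + 2β = 212.9185°
tangent length = C·cosβ = 57.5413
L = (r1+r2)·wrap + 2·C·cosβ = 17·3.7161 + 2·57.5413 = 178.2568

L=178.257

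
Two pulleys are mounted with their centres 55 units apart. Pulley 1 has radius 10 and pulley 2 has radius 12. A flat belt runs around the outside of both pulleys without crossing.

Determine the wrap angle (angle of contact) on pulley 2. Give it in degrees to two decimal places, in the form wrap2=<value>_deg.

wrap2=184.17_deg

open belt: β = asin((r2−r1)/C) = asin(2/55) = 2.0839°
wrap1 = π − 2β = 175.8321°
wrap2 = π + 2β = 184.1679°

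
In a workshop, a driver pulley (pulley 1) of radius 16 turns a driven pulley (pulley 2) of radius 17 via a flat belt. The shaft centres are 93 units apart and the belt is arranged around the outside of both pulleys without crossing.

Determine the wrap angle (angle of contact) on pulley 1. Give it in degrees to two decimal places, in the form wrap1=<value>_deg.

open belt: β = asin((r2−r1)/C) = asin(1/93) = 0.6161°
wrap1 = π − 2β = 178.7678°
wrap2 = π + 2β = 181.2322°

wrap1=178.77_deg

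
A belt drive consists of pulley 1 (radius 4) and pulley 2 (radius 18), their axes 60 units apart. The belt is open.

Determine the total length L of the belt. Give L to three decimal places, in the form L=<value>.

open belt: β = asin((r2−r1)/C) = asin(14/60) = 13.4934°
wrap1 = π − 2β = 153.0132°
wrap2 = π + 2β = 206.9868°
tangent length = C·cosβ = 58.3438
L = r1·wrap1 + r2·wrap2 + 2·C·cosβ = 4·2.6706 + 18·3.6126 + 2·58.3438 = 192.3968

L=192.397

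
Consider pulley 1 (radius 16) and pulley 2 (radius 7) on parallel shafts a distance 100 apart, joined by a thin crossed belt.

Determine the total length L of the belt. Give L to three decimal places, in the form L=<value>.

crossed belt: β = asin((r1+r2)/C) = asin(23/100) = 13.2971°
wrap1 = wrap2 = π + 2β = 206.5941°
tangent length = C·cosβ = 97.3191
L = (r1+r2)·wrap + 2·C·cosβ = 23·3.6057 + 2·97.3191 = 277.5703

L=277.570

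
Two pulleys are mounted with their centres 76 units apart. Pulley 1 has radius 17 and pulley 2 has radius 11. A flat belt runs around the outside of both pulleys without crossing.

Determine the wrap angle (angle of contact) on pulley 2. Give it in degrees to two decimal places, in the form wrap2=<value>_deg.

wrap2=170.94_deg

open belt: β = asin((r2−r1)/C) = asin(-6/76) = -4.5281°
wrap1 = π − 2β = 189.0561°
wrap2 = π + 2β = 170.9439°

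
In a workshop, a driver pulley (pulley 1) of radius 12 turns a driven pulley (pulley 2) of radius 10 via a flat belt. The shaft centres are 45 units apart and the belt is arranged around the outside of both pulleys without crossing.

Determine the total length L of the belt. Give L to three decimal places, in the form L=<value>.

L=159.204

open belt: β = asin((r2−r1)/C) = asin(-2/45) = -2.5473°
wrap1 = π − 2β = 185.0946°
wrap2 = π + 2β = 174.9054°
tangent length = C·cosβ = 44.9555
L = r1·wrap1 + r2·wrap2 + 2·C·cosβ = 12·3.2305 + 10·3.0527 + 2·44.9555 = 159.2039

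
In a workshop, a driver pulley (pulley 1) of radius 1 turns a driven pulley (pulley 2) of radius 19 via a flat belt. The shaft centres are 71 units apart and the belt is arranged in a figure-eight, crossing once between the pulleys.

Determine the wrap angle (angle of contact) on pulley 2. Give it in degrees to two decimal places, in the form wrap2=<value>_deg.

crossed belt: β = asin((r1+r2)/C) = asin(20/71) = 16.3611°
wrap1 = wrap2 = π + 2β = 212.7222°

wrap2=212.72_deg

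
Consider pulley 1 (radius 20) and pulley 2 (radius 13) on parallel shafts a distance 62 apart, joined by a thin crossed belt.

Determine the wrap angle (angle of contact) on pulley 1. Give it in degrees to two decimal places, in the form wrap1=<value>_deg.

crossed belt: β = asin((r1+r2)/C) = asin(33/62) = 32.1582°
wrap1 = wrap2 = π + 2β = 244.3163°

wrap1=244.32_deg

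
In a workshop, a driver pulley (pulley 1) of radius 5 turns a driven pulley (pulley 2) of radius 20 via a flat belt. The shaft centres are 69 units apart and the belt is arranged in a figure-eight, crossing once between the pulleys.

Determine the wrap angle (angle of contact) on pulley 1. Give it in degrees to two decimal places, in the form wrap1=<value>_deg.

crossed belt: β = asin((r1+r2)/C) = asin(25/69) = 21.2427°
wrap1 = wrap2 = π + 2β = 222.4853°

wrap1=222.49_deg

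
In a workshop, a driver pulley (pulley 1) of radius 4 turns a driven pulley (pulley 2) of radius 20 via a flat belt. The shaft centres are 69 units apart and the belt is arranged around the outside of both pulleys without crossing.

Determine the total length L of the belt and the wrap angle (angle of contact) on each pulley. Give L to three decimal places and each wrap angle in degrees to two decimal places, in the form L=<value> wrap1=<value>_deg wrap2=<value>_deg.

L=217.125 wrap1=153.18_deg wrap2=206.82_deg

open belt: β = asin((r2−r1)/C) = asin(16/69) = 13.4080°
wrap1 = π − 2β = 153.1840°
wrap2 = π + 2β = 206.8160°
tangent length = C·cosβ = 67.1193
L = r1·wrap1 + r2·wrap2 + 2·C·cosβ = 4·2.6736 + 20·3.6096 + 2·67.1193 = 217.1253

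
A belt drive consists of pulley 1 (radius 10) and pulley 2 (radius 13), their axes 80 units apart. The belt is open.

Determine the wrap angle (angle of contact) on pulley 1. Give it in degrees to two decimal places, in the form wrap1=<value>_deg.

wrap1=175.70_deg

open belt: β = asin((r2−r1)/C) = asin(3/80) = 2.1491°
wrap1 = π − 2β = 175.7018°
wrap2 = π + 2β = 184.2982°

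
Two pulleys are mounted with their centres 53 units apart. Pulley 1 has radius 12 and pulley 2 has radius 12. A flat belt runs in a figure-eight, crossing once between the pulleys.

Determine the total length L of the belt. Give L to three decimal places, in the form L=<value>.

L=192.464

crossed belt: β = asin((r1+r2)/C) = asin(24/53) = 26.9254°
wrap1 = wrap2 = π + 2β = 233.8508°
tangent length = C·cosβ = 47.2546
L = (r1+r2)·wrap + 2·C·cosβ = 24·4.0815 + 2·47.2546 = 192.4645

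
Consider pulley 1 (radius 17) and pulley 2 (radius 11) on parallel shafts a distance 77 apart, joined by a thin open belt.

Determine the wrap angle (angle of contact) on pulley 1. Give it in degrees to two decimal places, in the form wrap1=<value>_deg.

wrap1=188.94_deg

open belt: β = asin((r2−r1)/C) = asin(-6/77) = -4.4691°
wrap1 = π − 2β = 188.9383°
wrap2 = π + 2β = 171.0617°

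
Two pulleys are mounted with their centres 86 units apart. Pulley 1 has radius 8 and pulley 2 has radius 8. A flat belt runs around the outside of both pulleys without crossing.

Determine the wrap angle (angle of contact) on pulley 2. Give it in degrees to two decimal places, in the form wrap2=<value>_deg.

open belt: β = asin((r2−r1)/C) = asin(0/86) = 0.0000°
wrap1 = π − 2β = 180.0000°
wrap2 = π + 2β = 180.0000°

wrap2=180.00_deg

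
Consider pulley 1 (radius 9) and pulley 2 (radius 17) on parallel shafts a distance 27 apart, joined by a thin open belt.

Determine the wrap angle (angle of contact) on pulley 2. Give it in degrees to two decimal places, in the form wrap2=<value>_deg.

wrap2=214.47_deg

open belt: β = asin((r2−r1)/C) = asin(8/27) = 17.2353°
wrap1 = π − 2β = 145.5294°
wrap2 = π + 2β = 214.4706°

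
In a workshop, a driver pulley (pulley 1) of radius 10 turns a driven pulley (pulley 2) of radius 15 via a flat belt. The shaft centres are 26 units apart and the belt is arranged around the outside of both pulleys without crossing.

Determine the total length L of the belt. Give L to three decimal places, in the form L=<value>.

open belt: β = asin((r2−r1)/C) = asin(5/26) = 11.0875°
wrap1 = π − 2β = 157.8250°
wrap2 = π + 2β = 202.1750°
tangent length = C·cosβ = 25.5147
L = r1·wrap1 + r2·wrap2 + 2·C·cosβ = 10·2.7546 + 15·3.5286 + 2·25.5147 = 131.5044

L=131.504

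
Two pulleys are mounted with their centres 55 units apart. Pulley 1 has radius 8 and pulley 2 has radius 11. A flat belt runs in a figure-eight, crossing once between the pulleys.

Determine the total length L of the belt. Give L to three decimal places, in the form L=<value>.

L=176.322

crossed belt: β = asin((r1+r2)/C) = asin(19/55) = 20.2095°
wrap1 = wrap2 = π + 2β = 220.4191°
tangent length = C·cosβ = 51.6140
L = (r1+r2)·wrap + 2·C·cosβ = 19·3.8470 + 2·51.6140 = 176.3216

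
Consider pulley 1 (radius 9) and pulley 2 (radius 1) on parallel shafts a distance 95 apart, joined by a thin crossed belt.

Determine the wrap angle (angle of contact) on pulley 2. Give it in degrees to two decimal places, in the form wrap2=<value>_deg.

wrap2=192.08_deg

crossed belt: β = asin((r1+r2)/C) = asin(10/95) = 6.0423°
wrap1 = wrap2 = π + 2β = 192.0847°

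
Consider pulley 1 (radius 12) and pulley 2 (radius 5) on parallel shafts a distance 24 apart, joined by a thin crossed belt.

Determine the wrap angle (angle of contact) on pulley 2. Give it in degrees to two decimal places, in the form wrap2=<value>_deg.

crossed belt: β = asin((r1+r2)/C) = asin(17/24) = 45.0995°
wrap1 = wrap2 = π + 2β = 270.1989°

wrap2=270.20_deg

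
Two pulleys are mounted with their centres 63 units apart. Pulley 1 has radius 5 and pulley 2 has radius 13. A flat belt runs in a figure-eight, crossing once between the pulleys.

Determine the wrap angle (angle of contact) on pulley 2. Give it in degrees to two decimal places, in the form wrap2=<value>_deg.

wrap2=213.20_deg

crossed belt: β = asin((r1+r2)/C) = asin(18/63) = 16.6015°
wrap1 = wrap2 = π + 2β = 213.2031°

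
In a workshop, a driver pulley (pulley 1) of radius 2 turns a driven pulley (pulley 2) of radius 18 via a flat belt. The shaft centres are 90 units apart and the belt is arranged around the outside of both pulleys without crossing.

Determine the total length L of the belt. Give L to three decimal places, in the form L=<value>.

open belt: β = asin((r2−r1)/C) = asin(16/90) = 10.2403°
wrap1 = π − 2β = 159.5193°
wrap2 = π + 2β = 200.4807°
tangent length = C·cosβ = 88.5664
L = r1·wrap1 + r2·wrap2 + 2·C·cosβ = 2·2.7841 + 18·3.4990 + 2·88.5664 = 245.6839

L=245.684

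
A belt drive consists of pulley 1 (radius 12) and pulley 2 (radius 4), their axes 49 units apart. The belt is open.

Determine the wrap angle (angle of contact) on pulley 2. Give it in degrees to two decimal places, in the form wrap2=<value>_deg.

open belt: β = asin((r2−r1)/C) = asin(-8/49) = -9.3965°
wrap1 = π − 2β = 198.7930°
wrap2 = π + 2β = 161.2070°

wrap2=161.21_deg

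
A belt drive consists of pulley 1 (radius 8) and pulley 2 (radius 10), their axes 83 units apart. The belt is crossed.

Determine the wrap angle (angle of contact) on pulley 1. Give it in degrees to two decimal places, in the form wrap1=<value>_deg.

crossed belt: β = asin((r1+r2)/C) = asin(18/83) = 12.5251°
wrap1 = wrap2 = π + 2β = 205.0502°

wrap1=205.05_deg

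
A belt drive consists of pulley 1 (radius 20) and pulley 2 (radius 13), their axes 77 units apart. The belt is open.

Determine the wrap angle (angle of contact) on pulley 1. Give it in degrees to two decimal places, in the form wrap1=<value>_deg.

open belt: β = asin((r2−r1)/C) = asin(-7/77) = -5.2159°
wrap1 = π − 2β = 190.4318°
wrap2 = π + 2β = 169.5682°

wrap1=190.43_deg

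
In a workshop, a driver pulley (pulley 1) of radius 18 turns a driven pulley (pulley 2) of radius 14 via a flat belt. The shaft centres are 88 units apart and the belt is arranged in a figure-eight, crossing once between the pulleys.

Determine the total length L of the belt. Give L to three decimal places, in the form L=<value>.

L=288.301

crossed belt: β = asin((r1+r2)/C) = asin(32/88) = 21.3237°
wrap1 = wrap2 = π + 2β = 222.6474°
tangent length = C·cosβ = 81.9756
L = (r1+r2)·wrap + 2·C·cosβ = 32·3.8859 + 2·81.9756 = 288.3010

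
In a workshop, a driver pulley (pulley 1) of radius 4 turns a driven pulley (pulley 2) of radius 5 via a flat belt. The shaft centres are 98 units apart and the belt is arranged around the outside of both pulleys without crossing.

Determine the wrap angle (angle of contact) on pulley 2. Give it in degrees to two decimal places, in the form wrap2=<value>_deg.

open belt: β = asin((r2−r1)/C) = asin(1/98) = 0.5847°
wrap1 = π − 2β = 178.8307°
wrap2 = π + 2β = 181.1693°

wrap2=181.17_deg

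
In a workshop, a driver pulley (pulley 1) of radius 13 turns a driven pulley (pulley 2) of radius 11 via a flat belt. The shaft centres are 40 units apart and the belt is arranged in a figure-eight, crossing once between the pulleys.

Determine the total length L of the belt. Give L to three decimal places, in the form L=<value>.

L=170.286

crossed belt: β = asin((r1+r2)/C) = asin(24/40) = 36.8699°
wrap1 = wrap2 = π + 2β = 253.7398°
tangent length = C·cosβ = 32.0000
L = (r1+r2)·wrap + 2·C·cosβ = 24·4.4286 + 2·32.0000 = 170.2863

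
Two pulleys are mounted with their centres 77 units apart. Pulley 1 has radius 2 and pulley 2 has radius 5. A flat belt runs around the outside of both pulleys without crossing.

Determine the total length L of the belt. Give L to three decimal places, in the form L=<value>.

L=176.108

open belt: β = asin((r2−r1)/C) = asin(3/77) = 2.2329°
wrap1 = π − 2β = 175.5343°
wrap2 = π + 2β = 184.4657°
tangent length = C·cosβ = 76.9415
L = r1·wrap1 + r2·wrap2 + 2·C·cosβ = 2·3.0637 + 5·3.2195 + 2·76.9415 = 176.1080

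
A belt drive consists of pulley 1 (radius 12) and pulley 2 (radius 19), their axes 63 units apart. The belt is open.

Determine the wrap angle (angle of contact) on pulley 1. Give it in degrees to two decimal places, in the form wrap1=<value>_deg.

wrap1=167.24_deg

open belt: β = asin((r2−r1)/C) = asin(7/63) = 6.3794°
wrap1 = π − 2β = 167.2413°
wrap2 = π + 2β = 192.7587°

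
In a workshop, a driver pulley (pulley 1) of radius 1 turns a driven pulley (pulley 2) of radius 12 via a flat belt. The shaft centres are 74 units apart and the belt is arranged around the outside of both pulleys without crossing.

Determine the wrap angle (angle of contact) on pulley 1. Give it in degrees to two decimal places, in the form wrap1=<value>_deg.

open belt: β = asin((r2−r1)/C) = asin(11/74) = 8.5486°
wrap1 = π − 2β = 162.9028°
wrap2 = π + 2β = 197.0972°

wrap1=162.90_deg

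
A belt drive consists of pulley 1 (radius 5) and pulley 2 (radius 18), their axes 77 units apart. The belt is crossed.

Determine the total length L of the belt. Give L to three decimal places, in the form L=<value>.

L=233.179

crossed belt: β = asin((r1+r2)/C) = asin(23/77) = 17.3796°
wrap1 = wrap2 = π + 2β = 214.7592°
tangent length = C·cosβ = 73.4847
L = (r1+r2)·wrap + 2·C·cosβ = 23·3.7483 + 2·73.4847 = 233.1793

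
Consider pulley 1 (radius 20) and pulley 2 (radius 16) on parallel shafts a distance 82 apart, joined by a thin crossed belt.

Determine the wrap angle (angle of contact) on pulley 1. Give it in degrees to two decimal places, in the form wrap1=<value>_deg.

wrap1=232.08_deg

crossed belt: β = asin((r1+r2)/C) = asin(36/82) = 26.0416°
wrap1 = wrap2 = π + 2β = 232.0833°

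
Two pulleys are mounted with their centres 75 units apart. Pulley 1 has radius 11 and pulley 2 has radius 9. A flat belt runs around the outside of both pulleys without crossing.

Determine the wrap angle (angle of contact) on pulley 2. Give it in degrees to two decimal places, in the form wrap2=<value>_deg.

wrap2=176.94_deg

open belt: β = asin((r2−r1)/C) = asin(-2/75) = -1.5281°
wrap1 = π − 2β = 183.0561°
wrap2 = π + 2β = 176.9439°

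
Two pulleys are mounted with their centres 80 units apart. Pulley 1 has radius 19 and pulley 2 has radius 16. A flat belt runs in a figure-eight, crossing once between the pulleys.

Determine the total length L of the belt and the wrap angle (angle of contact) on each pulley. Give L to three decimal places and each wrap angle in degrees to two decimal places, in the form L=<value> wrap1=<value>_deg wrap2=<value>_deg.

L=285.528 wrap1=231.89_deg wrap2=231.89_deg

crossed belt: β = asin((r1+r2)/C) = asin(35/80) = 25.9445°
wrap1 = wrap2 = π + 2β = 231.8890°
tangent length = C·cosβ = 71.9375
L = (r1+r2)·wrap + 2·C·cosβ = 35·4.0472 + 2·71.9375 = 285.5279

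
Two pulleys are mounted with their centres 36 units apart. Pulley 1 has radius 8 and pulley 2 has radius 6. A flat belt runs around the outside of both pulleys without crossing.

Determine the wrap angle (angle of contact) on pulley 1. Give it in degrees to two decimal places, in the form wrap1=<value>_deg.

wrap1=186.37_deg

open belt: β = asin((r2−r1)/C) = asin(-2/36) = -3.1847°
wrap1 = π − 2β = 186.3695°
wrap2 = π + 2β = 173.6305°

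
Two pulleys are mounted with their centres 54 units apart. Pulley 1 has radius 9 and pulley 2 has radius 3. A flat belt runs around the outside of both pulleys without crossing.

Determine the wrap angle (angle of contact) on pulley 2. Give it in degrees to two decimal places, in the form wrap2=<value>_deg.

open belt: β = asin((r2−r1)/C) = asin(-6/54) = -6.3794°
wrap1 = π − 2β = 192.7587°
wrap2 = π + 2β = 167.2413°

wrap2=167.24_deg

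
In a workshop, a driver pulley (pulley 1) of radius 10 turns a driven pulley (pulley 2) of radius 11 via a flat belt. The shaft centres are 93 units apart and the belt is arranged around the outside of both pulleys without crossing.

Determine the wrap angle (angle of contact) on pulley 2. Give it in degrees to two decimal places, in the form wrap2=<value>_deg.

wrap2=181.23_deg

open belt: β = asin((r2−r1)/C) = asin(1/93) = 0.6161°
wrap1 = π − 2β = 178.7678°
wrap2 = π + 2β = 181.2322°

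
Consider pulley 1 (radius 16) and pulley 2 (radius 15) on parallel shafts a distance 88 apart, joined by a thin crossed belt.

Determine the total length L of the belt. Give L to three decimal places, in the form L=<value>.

crossed belt: β = asin((r1+r2)/C) = asin(31/88) = 20.6264°
wrap1 = wrap2 = π + 2β = 221.2528°
tangent length = C·cosβ = 82.3590
L = (r1+r2)·wrap + 2·C·cosβ = 31·3.8616 + 2·82.3590 = 284.4272

L=284.427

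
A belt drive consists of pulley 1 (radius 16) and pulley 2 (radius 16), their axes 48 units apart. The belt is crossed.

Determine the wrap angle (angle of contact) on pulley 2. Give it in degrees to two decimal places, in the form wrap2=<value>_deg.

crossed belt: β = asin((r1+r2)/C) = asin(32/48) = 41.8103°
wrap1 = wrap2 = π + 2β = 263.6206°

wrap2=263.62_deg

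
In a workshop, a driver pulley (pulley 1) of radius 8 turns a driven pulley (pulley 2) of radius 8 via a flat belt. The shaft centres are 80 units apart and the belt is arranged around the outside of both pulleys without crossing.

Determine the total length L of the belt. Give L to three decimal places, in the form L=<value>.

L=210.265

open belt: β = asin((r2−r1)/C) = asin(0/80) = 0.0000°
wrap1 = π − 2β = 180.0000°
wrap2 = π + 2β = 180.0000°
tangent length = C·cosβ = 80.0000
L = r1·wrap1 + r2·wrap2 + 2·C·cosβ = 8·3.1416 + 8·3.1416 + 2·80.0000 = 210.2655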